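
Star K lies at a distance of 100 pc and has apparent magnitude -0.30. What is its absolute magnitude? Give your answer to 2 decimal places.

-5.30

M = m − 5 log₁₀(d/10 pc) = -0.30 − 5 log₁₀(100/10)
  = -0.30 − 5 × 1.000 = -0.30 − 5.00 = -5.30.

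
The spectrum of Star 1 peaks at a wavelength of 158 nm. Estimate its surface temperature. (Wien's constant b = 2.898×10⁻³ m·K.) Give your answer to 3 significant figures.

1.83×10^4 K

T = b/λ_max = 2.898×10⁻³ / (158×10⁻⁹) = 1.834×10^4 K.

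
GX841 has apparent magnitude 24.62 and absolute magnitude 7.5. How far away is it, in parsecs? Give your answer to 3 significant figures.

m − M = 5 log₁₀(d/10 pc)
24.62 − (7.5) = 17.12 = 5 log₁₀(d/10)
d = 10 × 10^(17.12/5) = 10 × 10^3.424 = 2.655×10^4 pc.

2.65×10^4 pc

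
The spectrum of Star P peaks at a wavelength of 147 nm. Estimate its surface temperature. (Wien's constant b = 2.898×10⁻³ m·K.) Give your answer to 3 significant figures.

1.97×10^4 K

T = b/λ_max = 2.898×10⁻³ / (147×10⁻⁹) = 1.971×10^4 K.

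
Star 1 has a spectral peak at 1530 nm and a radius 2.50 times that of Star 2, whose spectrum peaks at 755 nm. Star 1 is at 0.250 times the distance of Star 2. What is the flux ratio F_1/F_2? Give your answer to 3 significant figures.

Wien's law: T_1/T_2 = λ_2/λ_1 = 755/1530 = 0.4935.
L_1/L_2 = (R_1/R_2)²(T_1/T_2)⁴ = (2.50)²(0.4935)⁴ = 0.3706.
F_1/F_2 = (L_1/L_2)/(d_1/d_2)² = 0.3706/(0.250)² = 5.930.

5.93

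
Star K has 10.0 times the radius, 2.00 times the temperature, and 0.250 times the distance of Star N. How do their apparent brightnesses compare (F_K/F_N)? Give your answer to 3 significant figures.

2.56×10^4

L_K/L_N = (R_K/R_N)²(T_K/T_N)⁴ = (10.0)² × (2.00)⁴ = 1600.
F_K/F_N = (L_K/L_N)/(d_K/d_N)² = 1600 / (0.250)² = 2.560×10^4.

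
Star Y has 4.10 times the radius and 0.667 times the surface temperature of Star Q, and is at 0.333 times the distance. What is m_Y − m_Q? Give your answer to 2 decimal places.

-3.69

L_Y/L_Q = (4.10)²(0.667)⁴ = 3.327.
F_Y/F_Q = (L_Y/L_Q)/(d_Y/d_Q)² = 3.327/0.1109 = 30.00.
m_Y − m_Q = −2.5 log₁₀(30.00) = -3.69.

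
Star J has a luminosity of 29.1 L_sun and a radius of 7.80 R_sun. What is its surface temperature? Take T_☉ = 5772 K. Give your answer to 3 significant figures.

T/T_☉ = (L/L_☉)^(1/4) / (R/R_☉)^(1/2)
T = 5772 × (29.1)^(1/4) / √(7.80) = 5772 × 2.323 / 2.793 = 4800 K.

4.80×10^3 K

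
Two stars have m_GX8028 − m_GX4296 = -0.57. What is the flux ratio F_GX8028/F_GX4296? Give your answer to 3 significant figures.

F_GX8028/F_GX4296 = 10^(−(m_GX8028 − m_GX4296)/2.5) = 10^(0.57/2.5) = 10^0.228 = 1.690.

1.69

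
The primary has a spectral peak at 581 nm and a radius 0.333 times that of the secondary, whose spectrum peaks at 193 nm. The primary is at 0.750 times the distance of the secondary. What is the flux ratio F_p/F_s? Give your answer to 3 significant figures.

0.00240

Wien's law: T_p/T_s = λ_s/λ_p = 193/581 = 0.3322.
L_p/L_s = (R_p/R_s)²(T_p/T_s)⁴ = (0.333)²(0.3322)⁴ = 0.001350.
F_p/F_s = (L_p/L_s)/(d_p/d_s)² = 0.001350/(0.750)² = 0.002400.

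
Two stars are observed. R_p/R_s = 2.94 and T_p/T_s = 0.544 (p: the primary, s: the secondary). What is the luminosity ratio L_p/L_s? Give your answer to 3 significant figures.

0.757

From the Stefan–Boltzmann law, L ∝ R²T⁴, so
L_p/L_s = (R_p/R_s)² (T_p/T_s)⁴ = (2.94)² × (0.544)⁴ = 8.644 × 0.08758 = 0.7570.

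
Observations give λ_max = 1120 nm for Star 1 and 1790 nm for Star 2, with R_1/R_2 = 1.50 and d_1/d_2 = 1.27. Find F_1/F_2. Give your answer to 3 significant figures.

Wien's law: T_1/T_2 = λ_2/λ_1 = 1790/1120 = 1.598.
L_1/L_2 = (R_1/R_2)²(T_1/T_2)⁴ = (1.50)²(1.598)⁴ = 14.68.
F_1/F_2 = (L_1/L_2)/(d_1/d_2)² = 14.68/(1.27)² = 9.102.

9.10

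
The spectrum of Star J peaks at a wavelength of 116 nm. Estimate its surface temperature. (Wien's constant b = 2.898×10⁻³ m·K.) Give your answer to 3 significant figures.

T = b/λ_max = 2.898×10⁻³ / (116×10⁻⁹) = 2.498×10^4 K.

2.50×10^4 K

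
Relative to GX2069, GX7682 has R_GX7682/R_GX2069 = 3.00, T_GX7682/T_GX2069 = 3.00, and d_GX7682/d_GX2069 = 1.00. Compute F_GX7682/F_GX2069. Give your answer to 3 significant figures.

L_GX7682/L_GX2069 = (R_GX7682/R_GX2069)²(T_GX7682/T_GX2069)⁴ = (3.00)² × (3.00)⁴ = 729.0.
F_GX7682/F_GX2069 = (L_GX7682/L_GX2069)/(d_GX7682/d_GX2069)² = 729.0 / (1.00)² = 729.0.

729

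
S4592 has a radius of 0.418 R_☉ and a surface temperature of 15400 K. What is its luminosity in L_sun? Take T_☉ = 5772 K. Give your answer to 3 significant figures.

8.85 L_sun

L/L_☉ = (R/R_☉)² (T/T_☉)⁴ = (0.418)² × (15400/5772)⁴
       = 0.1747 × (2.668)⁴ = 0.1747 × 50.67 = 8.854.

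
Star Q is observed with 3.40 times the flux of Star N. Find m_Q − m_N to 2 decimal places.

m_Q − m_N = −2.5 log₁₀(F_Q/F_N) = −2.5 log₁₀(3.40) = −2.5 × (0.531) = -1.329.

-1.33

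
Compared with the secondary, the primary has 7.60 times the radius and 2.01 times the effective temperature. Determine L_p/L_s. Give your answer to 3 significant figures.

From the Stefan–Boltzmann law, L ∝ R²T⁴, so
L_p/L_s = (R_p/R_s)² (T_p/T_s)⁴ = (7.60)² × (2.01)⁴ = 57.76 × 16.32 = 942.8.

943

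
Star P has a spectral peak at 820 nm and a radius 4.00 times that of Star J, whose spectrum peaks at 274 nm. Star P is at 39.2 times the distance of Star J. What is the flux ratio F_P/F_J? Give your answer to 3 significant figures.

Wien's law: T_P/T_J = λ_J/λ_P = 274/820 = 0.3341.
L_P/L_J = (R_P/R_J)²(T_P/T_J)⁴ = (4.00)²(0.3341)⁴ = 0.1995.
F_P/F_J = (L_P/L_J)/(d_P/d_J)² = 0.1995/(39.2)² = 1.298×10^-4.

1.30×10^-4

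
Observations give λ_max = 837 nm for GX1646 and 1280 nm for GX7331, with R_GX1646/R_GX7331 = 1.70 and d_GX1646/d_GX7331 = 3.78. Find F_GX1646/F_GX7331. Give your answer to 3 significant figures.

1.11

Wien's law: T_GX1646/T_GX7331 = λ_GX7331/λ_GX1646 = 1280/837 = 1.529.
L_GX1646/L_GX7331 = (R_GX1646/R_GX7331)²(T_GX1646/T_GX7331)⁴ = (1.70)²(1.529)⁴ = 15.81.
F_GX1646/F_GX7331 = (L_GX1646/L_GX7331)/(d_GX1646/d_GX7331)² = 15.81/(3.78)² = 1.106.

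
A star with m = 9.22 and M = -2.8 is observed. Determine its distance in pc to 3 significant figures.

m − M = 5 log₁₀(d/10 pc)
9.22 − (-2.8) = 12.02 = 5 log₁₀(d/10)
d = 10 × 10^(12.02/5) = 10 × 10^2.404 = 2535 pc.

2.54×10^3 pc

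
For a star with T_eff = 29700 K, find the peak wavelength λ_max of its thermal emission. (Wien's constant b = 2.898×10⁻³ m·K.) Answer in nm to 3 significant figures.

λ_max = b/T = 2.898×10⁻³ / 29700 = 9.76×10^-8 m = 97.58 nm.

97.6 nm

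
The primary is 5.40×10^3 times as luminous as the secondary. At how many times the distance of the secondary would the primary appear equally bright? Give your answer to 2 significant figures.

Equal flux requires L_p/d_p² = L_s/d_s², so d_p/d_s = √(L_p/L_s)
= √(5.40×10^3) = 73.48.

73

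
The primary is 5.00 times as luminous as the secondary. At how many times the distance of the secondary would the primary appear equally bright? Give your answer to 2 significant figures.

2.2

Equal flux requires L_p/d_p² = L_s/d_s², so d_p/d_s = √(L_p/L_s)
= √(5.00) = 2.236.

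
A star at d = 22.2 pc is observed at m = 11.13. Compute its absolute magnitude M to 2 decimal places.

9.40

M = m − 5 log₁₀(d/10 pc) = 11.13 − 5 log₁₀(22.2/10)
  = 11.13 − 5 × 0.346 = 11.13 − 1.73 = 9.40.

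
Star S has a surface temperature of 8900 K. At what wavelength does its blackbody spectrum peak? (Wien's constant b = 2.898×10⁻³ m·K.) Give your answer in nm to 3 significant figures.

λ_max = b/T = 2.898×10⁻³ / 8900 = 3.26×10^-7 m = 325.6 nm.

326 nm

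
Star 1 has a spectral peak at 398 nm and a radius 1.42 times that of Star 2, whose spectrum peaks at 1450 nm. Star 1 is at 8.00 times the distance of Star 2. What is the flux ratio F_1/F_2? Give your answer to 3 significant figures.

5.55

Wien's law: T_1/T_2 = λ_2/λ_1 = 1450/398 = 3.643.
L_1/L_2 = (R_1/R_2)²(T_1/T_2)⁴ = (1.42)²(3.643)⁴ = 355.2.
F_1/F_2 = (L_1/L_2)/(d_1/d_2)² = 355.2/(8.00)² = 5.551.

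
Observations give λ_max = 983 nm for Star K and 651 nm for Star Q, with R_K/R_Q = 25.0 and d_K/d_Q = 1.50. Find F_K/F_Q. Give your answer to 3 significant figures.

53.4

Wien's law: T_K/T_Q = λ_Q/λ_K = 651/983 = 0.6623.
L_K/L_Q = (R_K/R_Q)²(T_K/T_Q)⁴ = (25.0)²(0.6623)⁴ = 120.2.
F_K/F_Q = (L_K/L_Q)/(d_K/d_Q)² = 120.2/(1.50)² = 53.43.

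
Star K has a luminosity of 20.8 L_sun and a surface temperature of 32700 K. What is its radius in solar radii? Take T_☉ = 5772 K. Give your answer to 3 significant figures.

R/R_☉ = √(L/L_☉) / (T/T_☉)² = √(20.8) / (5.665)²
       = 4.561 / 32.10 = 0.1421.

0.142 solar radii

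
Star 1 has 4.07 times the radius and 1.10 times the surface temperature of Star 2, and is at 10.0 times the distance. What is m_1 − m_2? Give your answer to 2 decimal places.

L_1/L_2 = (4.07)²(1.10)⁴ = 24.25.
F_1/F_2 = (L_1/L_2)/(d_1/d_2)² = 24.25/100.0 = 0.2425.
m_1 − m_2 = −2.5 log₁₀(0.2425) = 1.54.

1.54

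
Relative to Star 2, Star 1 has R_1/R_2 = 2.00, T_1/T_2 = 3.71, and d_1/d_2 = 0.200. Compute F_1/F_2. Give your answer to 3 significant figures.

1.89×10^4

L_1/L_2 = (R_1/R_2)²(T_1/T_2)⁴ = (2.00)² × (3.71)⁴ = 757.8.
F_1/F_2 = (L_1/L_2)/(d_1/d_2)² = 757.8 / (0.200)² = 1.895×10^4.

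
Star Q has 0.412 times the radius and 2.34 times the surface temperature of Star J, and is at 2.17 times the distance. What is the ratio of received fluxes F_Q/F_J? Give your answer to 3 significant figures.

L_Q/L_J = (R_Q/R_J)²(T_Q/T_J)⁴ = (0.412)² × (2.34)⁴ = 5.089.
F_Q/F_J = (L_Q/L_J)/(d_Q/d_J)² = 5.089 / (2.17)² = 1.081.

1.08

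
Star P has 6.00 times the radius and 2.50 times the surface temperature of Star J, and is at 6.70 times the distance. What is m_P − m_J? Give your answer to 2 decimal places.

L_P/L_J = (6.00)²(2.50)⁴ = 1406.
F_P/F_J = (L_P/L_J)/(d_P/d_J)² = 1406/44.89 = 31.33.
m_P − m_J = −2.5 log₁₀(31.33) = -3.74.

-3.74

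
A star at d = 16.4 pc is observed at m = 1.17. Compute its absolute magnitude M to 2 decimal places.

0.10

M = m − 5 log₁₀(d/10 pc) = 1.17 − 5 log₁₀(16.4/10)
  = 1.17 − 5 × 0.215 = 1.17 − 1.07 = 0.10.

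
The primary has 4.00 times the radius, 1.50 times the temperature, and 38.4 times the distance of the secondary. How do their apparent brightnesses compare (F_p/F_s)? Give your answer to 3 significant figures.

0.0549

L_p/L_s = (R_p/R_s)²(T_p/T_s)⁴ = (4.00)² × (1.50)⁴ = 81.00.
F_p/F_s = (L_p/L_s)/(d_p/d_s)² = 81.00 / (38.4)² = 0.05493.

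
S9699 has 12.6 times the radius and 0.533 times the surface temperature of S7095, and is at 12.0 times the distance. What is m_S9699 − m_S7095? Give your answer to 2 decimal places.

L_S9699/L_S7095 = (12.6)²(0.533)⁴ = 12.81.
F_S9699/F_S7095 = (L_S9699/L_S7095)/(d_S9699/d_S7095)² = 12.81/144.0 = 0.08898.
m_S9699 − m_S7095 = −2.5 log₁₀(0.08898) = 2.63.

2.63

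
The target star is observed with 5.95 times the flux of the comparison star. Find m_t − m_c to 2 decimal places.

m_t − m_c = −2.5 log₁₀(F_t/F_c) = −2.5 log₁₀(5.95) = −2.5 × (0.775) = -1.936.

-1.94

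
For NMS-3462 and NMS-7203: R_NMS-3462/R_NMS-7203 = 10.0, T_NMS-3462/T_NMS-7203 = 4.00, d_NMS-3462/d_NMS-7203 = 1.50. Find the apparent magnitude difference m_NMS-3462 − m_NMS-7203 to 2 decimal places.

-10.14

L_NMS-3462/L_NMS-7203 = (10.0)²(4.00)⁴ = 2.560×10^4.
F_NMS-3462/F_NMS-7203 = (L_NMS-3462/L_NMS-7203)/(d_NMS-3462/d_NMS-7203)² = 2.560×10^4/2.250 = 1.138×10^4.
m_NMS-3462 − m_NMS-7203 = −2.5 log₁₀(1.138×10^4) = -10.14.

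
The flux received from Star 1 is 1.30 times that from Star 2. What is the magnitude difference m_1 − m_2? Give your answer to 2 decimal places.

m_1 − m_2 = −2.5 log₁₀(F_1/F_2) = −2.5 log₁₀(1.30) = −2.5 × (0.114) = -0.285.

-0.28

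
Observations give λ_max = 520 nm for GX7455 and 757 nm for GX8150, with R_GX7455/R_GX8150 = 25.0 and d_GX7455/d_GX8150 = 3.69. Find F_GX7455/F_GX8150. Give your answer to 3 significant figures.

Wien's law: T_GX7455/T_GX8150 = λ_GX8150/λ_GX7455 = 757/520 = 1.456.
L_GX7455/L_GX8150 = (R_GX7455/R_GX8150)²(T_GX7455/T_GX8150)⁴ = (25.0)²(1.456)⁴ = 2807.
F_GX7455/F_GX8150 = (L_GX7455/L_GX8150)/(d_GX7455/d_GX8150)² = 2807/(3.69)² = 206.2.

206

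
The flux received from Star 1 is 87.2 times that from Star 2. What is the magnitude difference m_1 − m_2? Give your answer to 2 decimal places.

m_1 − m_2 = −2.5 log₁₀(F_1/F_2) = −2.5 log₁₀(87.2) = −2.5 × (1.941) = -4.851.

-4.85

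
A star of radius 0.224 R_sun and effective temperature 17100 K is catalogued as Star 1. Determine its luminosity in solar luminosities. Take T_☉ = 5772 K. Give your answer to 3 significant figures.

3.87 solar luminosities

L/L_☉ = (R/R_☉)² (T/T_☉)⁴ = (0.224)² × (17100/5772)⁴
       = 0.05018 × (2.963)⁴ = 0.05018 × 77.03 = 3.865.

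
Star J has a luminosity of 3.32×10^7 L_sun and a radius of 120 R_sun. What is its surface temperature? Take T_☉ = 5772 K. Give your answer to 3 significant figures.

T/T_☉ = (L/L_☉)^(1/4) / (R/R_☉)^(1/2)
T = 5772 × (3.32×10^7)^(1/4) / √(120) = 5772 × 75.91 / 10.95 = 4.000×10^4 K.

4.00×10^4 K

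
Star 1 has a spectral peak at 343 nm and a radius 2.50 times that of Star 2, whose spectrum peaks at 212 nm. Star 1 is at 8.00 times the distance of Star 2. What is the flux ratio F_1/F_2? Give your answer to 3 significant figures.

0.0143

Wien's law: T_1/T_2 = λ_2/λ_1 = 212/343 = 0.6181.
L_1/L_2 = (R_1/R_2)²(T_1/T_2)⁴ = (2.50)²(0.6181)⁴ = 0.9121.
F_1/F_2 = (L_1/L_2)/(d_1/d_2)² = 0.9121/(8.00)² = 0.01425.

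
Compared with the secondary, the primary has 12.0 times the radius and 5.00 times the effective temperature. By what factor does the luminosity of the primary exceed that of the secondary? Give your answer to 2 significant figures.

From the Stefan–Boltzmann law, L ∝ R²T⁴, so
L_p/L_s = (R_p/R_s)² (T_p/T_s)⁴ = (12.0)² × (5.00)⁴ = 144.0 × 625.0 = 9.000×10^4.

9.0×10^4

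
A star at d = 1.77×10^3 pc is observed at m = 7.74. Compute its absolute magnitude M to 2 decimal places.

-3.50

M = m − 5 log₁₀(d/10 pc) = 7.74 − 5 log₁₀(1.77×10^3/10)
  = 7.74 − 5 × 2.248 = 7.74 − 11.24 = -3.50.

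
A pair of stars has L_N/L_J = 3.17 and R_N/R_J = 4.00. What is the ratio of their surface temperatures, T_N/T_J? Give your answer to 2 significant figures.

0.67

L ∝ R²T⁴ gives T ∝ (L/R²)^(1/4), so
T_N/T_J = (3.17 / 4.00²)^(1/4) = (0.1981)^(1/4) = 0.6672.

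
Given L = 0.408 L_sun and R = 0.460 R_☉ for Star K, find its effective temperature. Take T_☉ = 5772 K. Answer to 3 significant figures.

T/T_☉ = (L/L_☉)^(1/4) / (R/R_☉)^(1/2)
T = 5772 × (0.408)^(1/4) / √(0.460) = 5772 × 0.7992 / 0.6782 = 6802 K.

6.80×10^3 K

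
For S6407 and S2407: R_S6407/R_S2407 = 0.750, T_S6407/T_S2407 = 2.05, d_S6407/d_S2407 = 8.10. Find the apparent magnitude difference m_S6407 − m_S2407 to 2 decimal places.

L_S6407/L_S2407 = (0.750)²(2.05)⁴ = 9.934.
F_S6407/F_S2407 = (L_S6407/L_S2407)/(d_S6407/d_S2407)² = 9.934/65.61 = 0.1514.
m_S6407 − m_S2407 = −2.5 log₁₀(0.1514) = 2.05.

2.05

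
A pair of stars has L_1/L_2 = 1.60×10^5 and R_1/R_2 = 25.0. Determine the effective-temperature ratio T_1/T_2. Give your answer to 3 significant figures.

4.00

L ∝ R²T⁴ gives T ∝ (L/R²)^(1/4), so
T_1/T_2 = (1.60×10^5 / 25.0²)^(1/4) = (256.0)^(1/4) = 4.000.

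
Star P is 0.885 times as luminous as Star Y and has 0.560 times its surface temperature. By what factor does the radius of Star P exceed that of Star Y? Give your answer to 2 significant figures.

L ∝ R²T⁴ gives R ∝ √L / T², so
R_P/R_Y = √(0.885) / (0.560)² = 0.9407 / 0.3136 = 3.000.

3.0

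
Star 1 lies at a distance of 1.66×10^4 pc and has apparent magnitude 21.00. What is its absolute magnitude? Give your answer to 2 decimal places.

4.90

M = m − 5 log₁₀(d/10 pc) = 21.00 − 5 log₁₀(1.66×10^4/10)
  = 21.00 − 5 × 3.220 = 21.00 − 16.10 = 4.90.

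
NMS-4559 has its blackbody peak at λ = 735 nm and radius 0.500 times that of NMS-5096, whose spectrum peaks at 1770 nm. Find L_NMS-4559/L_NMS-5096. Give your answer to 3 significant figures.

Wien's law gives T ∝ 1/λ_max, so T_NMS-4559/T_NMS-5096 = λ_NMS-5096/λ_NMS-4559 = 1770/735 = 2.408.
Then L ∝ R²T⁴ gives L_NMS-4559/L_NMS-5096 = (0.500)² × (2.408)⁴ = 0.2500 × 33.63 = 8.408.

8.41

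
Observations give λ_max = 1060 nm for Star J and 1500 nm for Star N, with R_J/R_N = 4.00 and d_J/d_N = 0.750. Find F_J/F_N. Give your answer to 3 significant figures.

114

Wien's law: T_J/T_N = λ_N/λ_J = 1500/1060 = 1.415.
L_J/L_N = (R_J/R_N)²(T_J/T_N)⁴ = (4.00)²(1.415)⁴ = 64.16.
F_J/F_N = (L_J/L_N)/(d_J/d_N)² = 64.16/(0.750)² = 114.1.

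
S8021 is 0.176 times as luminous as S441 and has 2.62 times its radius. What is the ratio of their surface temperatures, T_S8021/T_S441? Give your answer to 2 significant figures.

L ∝ R²T⁴ gives T ∝ (L/R²)^(1/4), so
T_S8021/T_S441 = (0.176 / 2.62²)^(1/4) = (0.02564)^(1/4) = 0.4002.

0.40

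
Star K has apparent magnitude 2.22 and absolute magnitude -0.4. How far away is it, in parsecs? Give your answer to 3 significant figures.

33.4 pc

m − M = 5 log₁₀(d/10 pc)
2.22 − (-0.4) = 2.62 = 5 log₁₀(d/10)
d = 10 × 10^(2.62/5) = 10 × 10^0.524 = 33.42 pc.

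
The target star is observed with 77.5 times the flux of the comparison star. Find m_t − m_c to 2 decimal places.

m_t − m_c = −2.5 log₁₀(F_t/F_c) = −2.5 log₁₀(77.5) = −2.5 × (1.889) = -4.723.

-4.72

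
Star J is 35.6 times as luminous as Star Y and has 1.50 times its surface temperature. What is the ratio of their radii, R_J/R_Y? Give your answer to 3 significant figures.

L ∝ R²T⁴ gives R ∝ √L / T², so
R_J/R_Y = √(35.6) / (1.50)² = 5.967 / 2.250 = 2.652.

2.65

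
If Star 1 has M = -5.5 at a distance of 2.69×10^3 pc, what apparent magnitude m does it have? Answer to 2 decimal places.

m = M + 5 log₁₀(d/10 pc) = -5.5 + 5 log₁₀(2.69×10^3/10)
  = -5.5 + 5 × 2.430 = -5.5 + 12.15 = 6.65.

6.65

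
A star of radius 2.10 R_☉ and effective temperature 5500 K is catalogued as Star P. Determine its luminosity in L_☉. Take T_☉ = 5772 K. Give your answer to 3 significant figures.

3.64 L_☉

L/L_☉ = (R/R_☉)² (T/T_☉)⁴ = (2.10)² × (5500/5772)⁴
       = 4.410 × (0.9529)⁴ = 4.410 × 0.8244 = 3.636.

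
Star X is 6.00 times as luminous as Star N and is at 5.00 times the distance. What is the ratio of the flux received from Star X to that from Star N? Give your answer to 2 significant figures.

F = L/(4πd²), so F_X/F_N = (L_X/L_N) / (d_X/d_N)²
= 6.00 / (5.00)² = 6.00 / 25.00 = 0.2400.

0.24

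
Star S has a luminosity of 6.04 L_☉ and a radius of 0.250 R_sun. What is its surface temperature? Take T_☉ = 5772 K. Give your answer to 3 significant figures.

T/T_☉ = (L/L_☉)^(1/4) / (R/R_☉)^(1/2)
T = 5772 × (6.04)^(1/4) / √(0.250) = 5772 × 1.568 / 0.5000 = 1.810×10^4 K.

1.81×10^4 K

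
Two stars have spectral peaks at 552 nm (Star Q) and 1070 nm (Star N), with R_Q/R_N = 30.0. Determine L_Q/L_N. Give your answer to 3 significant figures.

1.27×10^4

Wien's law gives T ∝ 1/λ_max, so T_Q/T_N = λ_N/λ_Q = 1070/552 = 1.938.
Then L ∝ R²T⁴ gives L_Q/L_N = (30.0)² × (1.938)⁴ = 900.0 × 14.12 = 1.271×10^4.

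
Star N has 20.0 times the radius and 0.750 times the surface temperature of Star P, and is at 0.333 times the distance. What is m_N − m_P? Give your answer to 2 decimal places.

L_N/L_P = (20.0)²(0.750)⁴ = 126.6.
F_N/F_P = (L_N/L_P)/(d_N/d_P)² = 126.6/0.1109 = 1141.
m_N − m_P = −2.5 log₁₀(1141) = -7.64.

-7.64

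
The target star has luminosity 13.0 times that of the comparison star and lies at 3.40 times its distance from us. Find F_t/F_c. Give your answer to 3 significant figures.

F = L/(4πd²), so F_t/F_c = (L_t/L_c) / (d_t/d_c)²
= 13.0 / (3.40)² = 13.0 / 11.56 = 1.125.

1.12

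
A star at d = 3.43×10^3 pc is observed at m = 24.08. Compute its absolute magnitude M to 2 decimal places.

M = m − 5 log₁₀(d/10 pc) = 24.08 − 5 log₁₀(3.43×10^3/10)
  = 24.08 − 5 × 2.535 = 24.08 − 12.68 = 11.40.

11.40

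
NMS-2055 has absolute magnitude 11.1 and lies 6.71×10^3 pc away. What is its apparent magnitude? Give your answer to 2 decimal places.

25.23

m = M + 5 log₁₀(d/10 pc) = 11.1 + 5 log₁₀(6.71×10^3/10)
  = 11.1 + 5 × 2.827 = 11.1 + 14.13 = 25.23.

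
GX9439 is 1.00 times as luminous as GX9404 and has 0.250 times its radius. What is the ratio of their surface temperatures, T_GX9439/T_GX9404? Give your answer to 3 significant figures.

2.00

L ∝ R²T⁴ gives T ∝ (L/R²)^(1/4), so
T_GX9439/T_GX9404 = (1.00 / 0.250²)^(1/4) = (16.00)^(1/4) = 2.000.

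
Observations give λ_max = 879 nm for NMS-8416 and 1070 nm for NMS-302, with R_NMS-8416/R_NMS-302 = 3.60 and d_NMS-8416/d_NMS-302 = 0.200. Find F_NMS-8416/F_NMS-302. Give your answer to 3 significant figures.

Wien's law: T_NMS-8416/T_NMS-302 = λ_NMS-302/λ_NMS-8416 = 1070/879 = 1.217.
L_NMS-8416/L_NMS-302 = (R_NMS-8416/R_NMS-302)²(T_NMS-8416/T_NMS-302)⁴ = (3.60)²(1.217)⁴ = 28.46.
F_NMS-8416/F_NMS-302 = (L_NMS-8416/L_NMS-302)/(d_NMS-8416/d_NMS-302)² = 28.46/(0.200)² = 711.4.

711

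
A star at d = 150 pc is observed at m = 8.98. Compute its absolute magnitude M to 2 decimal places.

M = m − 5 log₁₀(d/10 pc) = 8.98 − 5 log₁₀(150/10)
  = 8.98 − 5 × 1.176 = 8.98 − 5.88 = 3.10.

3.10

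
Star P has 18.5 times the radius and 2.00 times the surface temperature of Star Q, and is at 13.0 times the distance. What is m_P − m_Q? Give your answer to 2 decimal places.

-3.78

L_P/L_Q = (18.5)²(2.00)⁴ = 5476.
F_P/F_Q = (L_P/L_Q)/(d_P/d_Q)² = 5476/169.0 = 32.40.
m_P − m_Q = −2.5 log₁₀(32.40) = -3.78.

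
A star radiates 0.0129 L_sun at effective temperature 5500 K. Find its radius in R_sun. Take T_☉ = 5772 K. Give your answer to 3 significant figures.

R/R_☉ = √(L/L_☉) / (T/T_☉)² = √(0.0129) / (0.9529)²
       = 0.1136 / 0.9080 = 0.1251.

0.125 R_sun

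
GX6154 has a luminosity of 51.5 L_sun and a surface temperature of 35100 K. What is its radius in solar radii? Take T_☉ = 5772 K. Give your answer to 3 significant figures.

0.194 solar radii

R/R_☉ = √(L/L_☉) / (T/T_☉)² = √(51.5) / (6.081)²
       = 7.176 / 36.98 = 0.1941.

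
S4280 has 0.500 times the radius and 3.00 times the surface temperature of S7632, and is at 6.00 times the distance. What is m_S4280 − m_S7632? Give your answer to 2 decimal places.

L_S4280/L_S7632 = (0.500)²(3.00)⁴ = 20.25.
F_S4280/F_S7632 = (L_S4280/L_S7632)/(d_S4280/d_S7632)² = 20.25/36.00 = 0.5625.
m_S4280 − m_S7632 = −2.5 log₁₀(0.5625) = 0.62.

0.62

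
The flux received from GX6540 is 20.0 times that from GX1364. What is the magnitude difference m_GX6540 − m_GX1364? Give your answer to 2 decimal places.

m_GX6540 − m_GX1364 = −2.5 log₁₀(F_GX6540/F_GX1364) = −2.5 log₁₀(20.0) = −2.5 × (1.301) = -3.253.

-3.25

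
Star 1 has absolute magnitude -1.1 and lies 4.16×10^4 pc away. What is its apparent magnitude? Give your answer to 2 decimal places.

17.00

m = M + 5 log₁₀(d/10 pc) = -1.1 + 5 log₁₀(4.16×10^4/10)
  = -1.1 + 5 × 3.619 = -1.1 + 18.10 = 17.00.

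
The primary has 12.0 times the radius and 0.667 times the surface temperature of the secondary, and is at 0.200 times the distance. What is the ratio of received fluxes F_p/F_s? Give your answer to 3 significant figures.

713

L_p/L_s = (R_p/R_s)²(T_p/T_s)⁴ = (12.0)² × (0.667)⁴ = 28.50.
F_p/F_s = (L_p/L_s)/(d_p/d_s)² = 28.50 / (0.200)² = 712.5.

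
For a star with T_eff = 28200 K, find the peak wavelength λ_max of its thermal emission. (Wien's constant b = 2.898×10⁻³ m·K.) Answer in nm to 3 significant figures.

103 nm

λ_max = b/T = 2.898×10⁻³ / 28200 = 1.03×10^-7 m = 102.8 nm.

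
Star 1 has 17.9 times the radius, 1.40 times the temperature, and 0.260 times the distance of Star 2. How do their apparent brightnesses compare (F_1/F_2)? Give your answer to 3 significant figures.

1.82×10^4

L_1/L_2 = (R_1/R_2)²(T_1/T_2)⁴ = (17.9)² × (1.40)⁴ = 1231.
F_1/F_2 = (L_1/L_2)/(d_1/d_2)² = 1231 / (0.260)² = 1.821×10^4.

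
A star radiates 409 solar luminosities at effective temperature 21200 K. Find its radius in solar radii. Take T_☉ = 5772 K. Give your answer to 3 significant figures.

R/R_☉ = √(L/L_☉) / (T/T_☉)² = √(409) / (3.673)²
       = 20.22 / 13.49 = 1.499.

1.50 solar radii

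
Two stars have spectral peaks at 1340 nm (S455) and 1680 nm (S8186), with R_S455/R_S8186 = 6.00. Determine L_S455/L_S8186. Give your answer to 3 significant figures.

Wien's law gives T ∝ 1/λ_max, so T_S455/T_S8186 = λ_S8186/λ_S455 = 1680/1340 = 1.254.
Then L ∝ R²T⁴ gives L_S455/L_S8186 = (6.00)² × (1.254)⁴ = 36.00 × 2.471 = 88.94.

88.9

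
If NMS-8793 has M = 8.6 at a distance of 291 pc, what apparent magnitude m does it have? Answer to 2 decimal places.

15.92

m = M + 5 log₁₀(d/10 pc) = 8.6 + 5 log₁₀(291/10)
  = 8.6 + 5 × 1.464 = 8.6 + 7.32 = 15.92.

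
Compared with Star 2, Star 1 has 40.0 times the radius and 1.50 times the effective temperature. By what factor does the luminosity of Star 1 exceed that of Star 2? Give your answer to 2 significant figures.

From the Stefan–Boltzmann law, L ∝ R²T⁴, so
L_1/L_2 = (R_1/R_2)² (T_1/T_2)⁴ = (40.0)² × (1.50)⁴ = 1600 × 5.062 = 8100.

8.1×10^3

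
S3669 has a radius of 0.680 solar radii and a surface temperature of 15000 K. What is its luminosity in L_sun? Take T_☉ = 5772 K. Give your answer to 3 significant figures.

L/L_☉ = (R/R_☉)² (T/T_☉)⁴ = (0.680)² × (15000/5772)⁴
       = 0.4624 × (2.599)⁴ = 0.4624 × 45.61 = 21.09.

21.1 L_sun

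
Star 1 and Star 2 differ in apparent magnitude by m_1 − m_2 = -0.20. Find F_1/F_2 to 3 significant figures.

1.20

F_1/F_2 = 10^(−(m_1 − m_2)/2.5) = 10^(0.20/2.5) = 10^0.080 = 1.202.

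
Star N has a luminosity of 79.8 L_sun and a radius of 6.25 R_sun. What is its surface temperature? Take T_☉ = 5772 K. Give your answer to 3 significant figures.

6.90×10^3 K

T/T_☉ = (L/L_☉)^(1/4) / (R/R_☉)^(1/2)
T = 5772 × (79.8)^(1/4) / √(6.25) = 5772 × 2.989 / 2.500 = 6901 K.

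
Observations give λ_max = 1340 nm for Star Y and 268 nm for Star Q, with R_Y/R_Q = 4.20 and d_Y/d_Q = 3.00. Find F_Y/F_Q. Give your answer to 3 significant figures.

0.00314

Wien's law: T_Y/T_Q = λ_Q/λ_Y = 268/1340 = 0.2000.
L_Y/L_Q = (R_Y/R_Q)²(T_Y/T_Q)⁴ = (4.20)²(0.2000)⁴ = 0.02822.
F_Y/F_Q = (L_Y/L_Q)/(d_Y/d_Q)² = 0.02822/(3.00)² = 0.003136.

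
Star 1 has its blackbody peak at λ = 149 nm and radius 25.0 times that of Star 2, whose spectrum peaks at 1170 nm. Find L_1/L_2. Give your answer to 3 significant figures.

2.38×10^6

Wien's law gives T ∝ 1/λ_max, so T_1/T_2 = λ_2/λ_1 = 1170/149 = 7.852.
Then L ∝ R²T⁴ gives L_1/L_2 = (25.0)² × (7.852)⁴ = 625.0 × 3802 = 2.376×10^6.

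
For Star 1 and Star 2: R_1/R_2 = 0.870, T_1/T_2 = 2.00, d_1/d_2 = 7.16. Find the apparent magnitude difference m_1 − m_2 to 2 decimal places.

1.57

L_1/L_2 = (0.870)²(2.00)⁴ = 12.11.
F_1/F_2 = (L_1/L_2)/(d_1/d_2)² = 12.11/51.27 = 0.2362.
m_1 − m_2 = −2.5 log₁₀(0.2362) = 1.57.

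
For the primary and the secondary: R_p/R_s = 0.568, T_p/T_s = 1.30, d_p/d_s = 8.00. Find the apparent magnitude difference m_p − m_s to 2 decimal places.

4.60

L_p/L_s = (0.568)²(1.30)⁴ = 0.9214.
F_p/F_s = (L_p/L_s)/(d_p/d_s)² = 0.9214/64.00 = 0.01440.
m_p − m_s = −2.5 log₁₀(0.01440) = 4.60.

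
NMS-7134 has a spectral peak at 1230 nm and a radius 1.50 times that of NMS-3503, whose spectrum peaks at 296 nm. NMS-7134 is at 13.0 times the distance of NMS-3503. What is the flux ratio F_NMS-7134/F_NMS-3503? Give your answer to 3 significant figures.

4.47×10^-5

Wien's law: T_NMS-7134/T_NMS-3503 = λ_NMS-3503/λ_NMS-7134 = 296/1230 = 0.2407.
L_NMS-7134/L_NMS-3503 = (R_NMS-7134/R_NMS-3503)²(T_NMS-7134/T_NMS-3503)⁴ = (1.50)²(0.2407)⁴ = 0.007546.
F_NMS-7134/F_NMS-3503 = (L_NMS-7134/L_NMS-3503)/(d_NMS-7134/d_NMS-3503)² = 0.007546/(13.0)² = 4.465×10^-5.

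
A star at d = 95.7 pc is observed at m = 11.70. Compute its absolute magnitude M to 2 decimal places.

M = m − 5 log₁₀(d/10 pc) = 11.70 − 5 log₁₀(95.7/10)
  = 11.70 − 5 × 0.981 = 11.70 − 4.90 = 6.80.

6.80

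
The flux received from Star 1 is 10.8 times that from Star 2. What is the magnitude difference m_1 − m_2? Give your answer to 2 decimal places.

-2.58

m_1 − m_2 = −2.5 log₁₀(F_1/F_2) = −2.5 log₁₀(10.8) = −2.5 × (1.033) = -2.584.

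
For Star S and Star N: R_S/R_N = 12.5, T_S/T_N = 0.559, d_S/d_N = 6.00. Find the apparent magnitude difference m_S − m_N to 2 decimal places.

0.93

L_S/L_N = (12.5)²(0.559)⁴ = 15.26.
F_S/F_N = (L_S/L_N)/(d_S/d_N)² = 15.26/36.00 = 0.4238.
m_S − m_N = −2.5 log₁₀(0.4238) = 0.93.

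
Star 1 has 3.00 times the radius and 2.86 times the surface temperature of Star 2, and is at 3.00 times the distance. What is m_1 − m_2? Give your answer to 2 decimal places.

-4.56

L_1/L_2 = (3.00)²(2.86)⁴ = 602.2.
F_1/F_2 = (L_1/L_2)/(d_1/d_2)² = 602.2/9.000 = 66.91.
m_1 − m_2 = −2.5 log₁₀(66.91) = -4.56.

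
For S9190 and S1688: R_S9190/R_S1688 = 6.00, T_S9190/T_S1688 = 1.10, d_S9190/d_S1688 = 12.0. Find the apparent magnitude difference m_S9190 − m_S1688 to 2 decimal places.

L_S9190/L_S1688 = (6.00)²(1.10)⁴ = 52.71.
F_S9190/F_S1688 = (L_S9190/L_S1688)/(d_S9190/d_S1688)² = 52.71/144.0 = 0.3660.
m_S9190 − m_S1688 = −2.5 log₁₀(0.3660) = 1.09.

1.09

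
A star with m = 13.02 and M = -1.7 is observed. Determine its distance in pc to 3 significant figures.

8.79×10^3 pc

m − M = 5 log₁₀(d/10 pc)
13.02 − (-1.7) = 14.72 = 5 log₁₀(d/10)
d = 10 × 10^(14.72/5) = 10 × 10^2.944 = 8790 pc.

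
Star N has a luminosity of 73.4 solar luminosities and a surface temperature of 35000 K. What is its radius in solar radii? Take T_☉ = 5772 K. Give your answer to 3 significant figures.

R/R_☉ = √(L/L_☉) / (T/T_☉)² = √(73.4) / (6.064)²
       = 8.567 / 36.77 = 0.2330.

0.233 solar radii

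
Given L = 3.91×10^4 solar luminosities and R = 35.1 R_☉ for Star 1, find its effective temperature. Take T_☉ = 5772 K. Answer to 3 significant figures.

1.37×10^4 K

T/T_☉ = (L/L_☉)^(1/4) / (R/R_☉)^(1/2)
T = 5772 × (3.91×10^4)^(1/4) / √(35.1) = 5772 × 14.06 / 5.925 = 1.370×10^4 K.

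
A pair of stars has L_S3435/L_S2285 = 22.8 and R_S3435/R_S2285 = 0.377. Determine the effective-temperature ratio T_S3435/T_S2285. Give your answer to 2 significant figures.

3.6

L ∝ R²T⁴ gives T ∝ (L/R²)^(1/4), so
T_S3435/T_S2285 = (22.8 / 0.377²)^(1/4) = (160.4)^(1/4) = 3.559.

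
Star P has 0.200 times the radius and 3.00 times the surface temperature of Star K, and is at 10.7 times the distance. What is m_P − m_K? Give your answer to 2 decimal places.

L_P/L_K = (0.200)²(3.00)⁴ = 3.240.
F_P/F_K = (L_P/L_K)/(d_P/d_K)² = 3.240/114.5 = 0.02830.
m_P − m_K = −2.5 log₁₀(0.02830) = 3.87.

3.87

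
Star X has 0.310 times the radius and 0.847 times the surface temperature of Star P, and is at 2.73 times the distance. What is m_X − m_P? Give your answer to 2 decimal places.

L_X/L_P = (0.310)²(0.847)⁴ = 0.04946.
F_X/F_P = (L_X/L_P)/(d_X/d_P)² = 0.04946/7.453 = 0.006636.
m_X − m_P = −2.5 log₁₀(0.006636) = 5.45.

5.45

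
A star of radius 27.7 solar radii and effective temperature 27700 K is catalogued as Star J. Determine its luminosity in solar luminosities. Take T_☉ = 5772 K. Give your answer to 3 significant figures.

L/L_☉ = (R/R_☉)² (T/T_☉)⁴ = (27.7)² × (27700/5772)⁴
       = 767.3 × (4.799)⁴ = 767.3 × 530.4 = 4.070×10^5.

4.07×10^5 solar luminosities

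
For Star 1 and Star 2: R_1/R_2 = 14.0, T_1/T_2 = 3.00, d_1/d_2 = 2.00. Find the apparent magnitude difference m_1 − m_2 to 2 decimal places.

-9.00

L_1/L_2 = (14.0)²(3.00)⁴ = 1.588×10^4.
F_1/F_2 = (L_1/L_2)/(d_1/d_2)² = 1.588×10^4/4.000 = 3969.
m_1 − m_2 = −2.5 log₁₀(3969) = -9.00.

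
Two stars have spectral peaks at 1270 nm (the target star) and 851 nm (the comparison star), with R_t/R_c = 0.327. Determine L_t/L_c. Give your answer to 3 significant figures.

0.0216

Wien's law gives T ∝ 1/λ_max, so T_t/T_c = λ_c/λ_t = 851/1270 = 0.6701.
Then L ∝ R²T⁴ gives L_t/L_c = (0.327)² × (0.6701)⁴ = 0.1069 × 0.2016 = 0.02156.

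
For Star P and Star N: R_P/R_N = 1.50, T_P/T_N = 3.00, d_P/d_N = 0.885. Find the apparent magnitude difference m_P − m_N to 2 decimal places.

L_P/L_N = (1.50)²(3.00)⁴ = 182.2.
F_P/F_N = (L_P/L_N)/(d_P/d_N)² = 182.2/0.7832 = 232.7.
m_P − m_N = −2.5 log₁₀(232.7) = -5.92.

-5.92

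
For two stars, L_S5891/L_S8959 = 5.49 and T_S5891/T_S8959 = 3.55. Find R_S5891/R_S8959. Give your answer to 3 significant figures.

L ∝ R²T⁴ gives R ∝ √L / T², so
R_S5891/R_S8959 = √(5.49) / (3.55)² = 2.343 / 12.60 = 0.1859.

0.186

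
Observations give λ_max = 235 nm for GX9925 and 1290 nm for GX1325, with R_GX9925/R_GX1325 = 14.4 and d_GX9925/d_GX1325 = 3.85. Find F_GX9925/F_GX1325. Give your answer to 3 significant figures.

Wien's law: T_GX9925/T_GX1325 = λ_GX1325/λ_GX9925 = 1290/235 = 5.489.
L_GX9925/L_GX1325 = (R_GX9925/R_GX1325)²(T_GX9925/T_GX1325)⁴ = (14.4)²(5.489)⁴ = 1.883×10^5.
F_GX9925/F_GX1325 = (L_GX9925/L_GX1325)/(d_GX9925/d_GX1325)² = 1.883×10^5/(3.85)² = 1.270×10^4.

1.27×10^4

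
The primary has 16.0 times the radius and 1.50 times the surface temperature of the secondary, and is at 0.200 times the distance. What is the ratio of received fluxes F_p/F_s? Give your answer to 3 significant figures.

L_p/L_s = (R_p/R_s)²(T_p/T_s)⁴ = (16.0)² × (1.50)⁴ = 1296.
F_p/F_s = (L_p/L_s)/(d_p/d_s)² = 1296 / (0.200)² = 3.240×10^4.

3.24×10^4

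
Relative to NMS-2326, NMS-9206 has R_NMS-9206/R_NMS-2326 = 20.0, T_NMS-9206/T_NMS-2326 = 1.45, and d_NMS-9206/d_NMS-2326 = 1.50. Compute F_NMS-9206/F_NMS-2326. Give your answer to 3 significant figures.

L_NMS-9206/L_NMS-2326 = (R_NMS-9206/R_NMS-2326)²(T_NMS-9206/T_NMS-2326)⁴ = (20.0)² × (1.45)⁴ = 1768.
F_NMS-9206/F_NMS-2326 = (L_NMS-9206/L_NMS-2326)/(d_NMS-9206/d_NMS-2326)² = 1768 / (1.50)² = 785.9.

786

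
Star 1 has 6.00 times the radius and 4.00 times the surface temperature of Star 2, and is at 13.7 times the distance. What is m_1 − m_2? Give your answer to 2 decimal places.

-4.23

L_1/L_2 = (6.00)²(4.00)⁴ = 9216.
F_1/F_2 = (L_1/L_2)/(d_1/d_2)² = 9216/187.7 = 49.10.
m_1 − m_2 = −2.5 log₁₀(49.10) = -4.23.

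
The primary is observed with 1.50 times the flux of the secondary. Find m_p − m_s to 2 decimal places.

-0.44

m_p − m_s = −2.5 log₁₀(F_p/F_s) = −2.5 log₁₀(1.50) = −2.5 × (0.176) = -0.440.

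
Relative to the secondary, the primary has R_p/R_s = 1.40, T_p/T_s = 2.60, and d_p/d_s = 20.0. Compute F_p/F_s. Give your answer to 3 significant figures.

0.224

L_p/L_s = (R_p/R_s)²(T_p/T_s)⁴ = (1.40)² × (2.60)⁴ = 89.57.
F_p/F_s = (L_p/L_s)/(d_p/d_s)² = 89.57 / (20.0)² = 0.2239.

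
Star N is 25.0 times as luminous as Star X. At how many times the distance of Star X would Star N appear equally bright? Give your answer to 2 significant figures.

Equal flux requires L_N/d_N² = L_X/d_X², so d_N/d_X = √(L_N/L_X)
= √(25.0) = 5.000.

5.0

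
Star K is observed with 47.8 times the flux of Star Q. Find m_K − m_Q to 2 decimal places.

-4.20

m_K − m_Q = −2.5 log₁₀(F_K/F_Q) = −2.5 log₁₀(47.8) = −2.5 × (1.679) = -4.199.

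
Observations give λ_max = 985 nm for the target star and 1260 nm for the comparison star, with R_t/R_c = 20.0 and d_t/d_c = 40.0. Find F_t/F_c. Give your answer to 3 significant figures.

0.669

Wien's law: T_t/T_c = λ_c/λ_t = 1260/985 = 1.279.
L_t/L_c = (R_t/R_c)²(T_t/T_c)⁴ = (20.0)²(1.279)⁴ = 1071.
F_t/F_c = (L_t/L_c)/(d_t/d_c)² = 1071/(40.0)² = 0.6694.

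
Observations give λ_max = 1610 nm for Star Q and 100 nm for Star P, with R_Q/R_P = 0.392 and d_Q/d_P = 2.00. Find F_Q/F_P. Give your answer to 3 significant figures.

Wien's law: T_Q/T_P = λ_P/λ_Q = 100/1610 = 0.06211.
L_Q/L_P = (R_Q/R_P)²(T_Q/T_P)⁴ = (0.392)²(0.06211)⁴ = 2.287×10^-6.
F_Q/F_P = (L_Q/L_P)/(d_Q/d_P)² = 2.287×10^-6/(2.00)² = 5.718×10^-7.

5.72×10^-7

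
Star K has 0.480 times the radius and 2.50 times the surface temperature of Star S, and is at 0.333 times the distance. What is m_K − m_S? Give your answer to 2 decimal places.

-4.77

L_K/L_S = (0.480)²(2.50)⁴ = 9.000.
F_K/F_S = (L_K/L_S)/(d_K/d_S)² = 9.000/0.1109 = 81.16.
m_K − m_S = −2.5 log₁₀(81.16) = -4.77.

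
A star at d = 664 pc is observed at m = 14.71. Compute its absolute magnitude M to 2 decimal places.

5.60

M = m − 5 log₁₀(d/10 pc) = 14.71 − 5 log₁₀(664/10)
  = 14.71 − 5 × 1.822 = 14.71 − 9.11 = 5.60.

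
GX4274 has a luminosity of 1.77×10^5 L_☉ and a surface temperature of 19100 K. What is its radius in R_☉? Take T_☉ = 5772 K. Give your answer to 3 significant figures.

38.4 R_☉

R/R_☉ = √(L/L_☉) / (T/T_☉)² = √(1.77×10^5) / (3.309)²
       = 420.7 / 10.95 = 38.42.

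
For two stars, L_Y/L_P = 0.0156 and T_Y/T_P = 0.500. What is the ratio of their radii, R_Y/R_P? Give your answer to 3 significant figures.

0.500

L ∝ R²T⁴ gives R ∝ √L / T², so
R_Y/R_P = √(0.0156) / (0.500)² = 0.1249 / 0.2500 = 0.4996.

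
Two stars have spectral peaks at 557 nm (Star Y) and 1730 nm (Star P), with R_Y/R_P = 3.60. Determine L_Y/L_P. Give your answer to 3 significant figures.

Wien's law gives T ∝ 1/λ_max, so T_Y/T_P = λ_P/λ_Y = 1730/557 = 3.106.
Then L ∝ R²T⁴ gives L_Y/L_P = (3.60)² × (3.106)⁴ = 12.96 × 93.06 = 1206.

1.21×10^3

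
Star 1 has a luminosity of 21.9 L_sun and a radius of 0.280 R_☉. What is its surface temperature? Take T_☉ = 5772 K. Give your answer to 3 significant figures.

T/T_☉ = (L/L_☉)^(1/4) / (R/R_☉)^(1/2)
T = 5772 × (21.9)^(1/4) / √(0.280) = 5772 × 2.163 / 0.5292 = 2.360×10^4 K.

2.36×10^4 K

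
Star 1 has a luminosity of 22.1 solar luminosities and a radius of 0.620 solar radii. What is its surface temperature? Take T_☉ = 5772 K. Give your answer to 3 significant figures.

1.59×10^4 K

T/T_☉ = (L/L_☉)^(1/4) / (R/R_☉)^(1/2)
T = 5772 × (22.1)^(1/4) / √(0.620) = 5772 × 2.168 / 0.7874 = 1.589×10^4 K.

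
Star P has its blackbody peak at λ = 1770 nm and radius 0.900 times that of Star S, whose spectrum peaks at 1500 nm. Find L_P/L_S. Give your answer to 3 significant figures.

0.418

Wien's law gives T ∝ 1/λ_max, so T_P/T_S = λ_S/λ_P = 1500/1770 = 0.8475.
Then L ∝ R²T⁴ gives L_P/L_S = (0.900)² × (0.8475)⁴ = 0.8100 × 0.5158 = 0.4178.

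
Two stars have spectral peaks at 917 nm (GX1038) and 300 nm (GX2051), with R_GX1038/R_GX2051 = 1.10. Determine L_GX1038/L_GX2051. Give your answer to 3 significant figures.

Wien's law gives T ∝ 1/λ_max, so T_GX1038/T_GX2051 = λ_GX2051/λ_GX1038 = 300/917 = 0.3272.
Then L ∝ R²T⁴ gives L_GX1038/L_GX2051 = (1.10)² × (0.3272)⁴ = 1.210 × 0.01146 = 0.01386.

0.0139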